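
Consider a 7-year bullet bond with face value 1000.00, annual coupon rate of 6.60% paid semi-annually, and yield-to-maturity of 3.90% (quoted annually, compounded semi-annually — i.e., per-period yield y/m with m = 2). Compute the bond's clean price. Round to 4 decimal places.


Answer: Price = 1164.0109

Derivation:
Coupon per period c = face * coupon_rate / m = 33.000000
Periods per year m = 2; per-period yield y/m = 0.019500
Number of cashflows N = 14
Cashflows (t years, CF_t, discount factor 1/(1+y/m)^(m*t), PV):
  t = 0.5000: CF_t = 33.000000, DF = 0.980873, PV = 32.368808
  t = 1.0000: CF_t = 33.000000, DF = 0.962112, PV = 31.749689
  t = 1.5000: CF_t = 33.000000, DF = 0.943709, PV = 31.142412
  t = 2.0000: CF_t = 33.000000, DF = 0.925659, PV = 30.546751
  t = 2.5000: CF_t = 33.000000, DF = 0.907954, PV = 29.962482
  t = 3.0000: CF_t = 33.000000, DF = 0.890588, PV = 29.389389
  t = 3.5000: CF_t = 33.000000, DF = 0.873553, PV = 28.827258
  t = 4.0000: CF_t = 33.000000, DF = 0.856845, PV = 28.275878
  t = 4.5000: CF_t = 33.000000, DF = 0.840456, PV = 27.735045
  t = 5.0000: CF_t = 33.000000, DF = 0.824380, PV = 27.204556
  t = 5.5000: CF_t = 33.000000, DF = 0.808613, PV = 26.684214
  t = 6.0000: CF_t = 33.000000, DF = 0.793146, PV = 26.173824
  t = 6.5000: CF_t = 33.000000, DF = 0.777976, PV = 25.673197
  t = 7.0000: CF_t = 1033.000000, DF = 0.763095, PV = 788.277444
Price P = sum_t PV_t = 1164.010947


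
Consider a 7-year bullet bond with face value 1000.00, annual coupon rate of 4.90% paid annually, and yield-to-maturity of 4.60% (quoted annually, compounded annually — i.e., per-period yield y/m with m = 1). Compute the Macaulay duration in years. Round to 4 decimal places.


Answer: Macaulay duration = 6.1011 years

Derivation:
Coupon per period c = face * coupon_rate / m = 49.000000
Periods per year m = 1; per-period yield y/m = 0.046000
Number of cashflows N = 7
Cashflows (t years, CF_t, discount factor 1/(1+y/m)^(m*t), PV):
  t = 1.0000: CF_t = 49.000000, DF = 0.956023, PV = 46.845124
  t = 2.0000: CF_t = 49.000000, DF = 0.913980, PV = 44.785014
  t = 3.0000: CF_t = 49.000000, DF = 0.873786, PV = 42.815501
  t = 4.0000: CF_t = 49.000000, DF = 0.835359, PV = 40.932601
  t = 5.0000: CF_t = 49.000000, DF = 0.798623, PV = 39.132506
  t = 6.0000: CF_t = 49.000000, DF = 0.763501, PV = 37.411573
  t = 7.0000: CF_t = 1049.000000, DF = 0.729925, PV = 765.691272
Price P = sum_t PV_t = 1017.613590
Macaulay numerator sum_t t * PV_t:
  t * PV_t at t = 1.0000: 46.845124
  t * PV_t at t = 2.0000: 89.570027
  t * PV_t at t = 3.0000: 128.446502
  t * PV_t at t = 4.0000: 163.730404
  t * PV_t at t = 5.0000: 195.662529
  t * PV_t at t = 6.0000: 224.469440
  t * PV_t at t = 7.0000: 5359.838902
Macaulay duration D = (sum_t t * PV_t) / P = 6208.562928 / 1017.613590 = 6.101101


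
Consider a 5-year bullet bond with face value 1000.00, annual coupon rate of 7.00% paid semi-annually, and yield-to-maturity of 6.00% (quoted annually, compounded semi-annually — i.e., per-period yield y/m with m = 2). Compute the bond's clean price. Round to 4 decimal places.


Coupon per period c = face * coupon_rate / m = 35.000000
Periods per year m = 2; per-period yield y/m = 0.030000
Number of cashflows N = 10
Cashflows (t years, CF_t, discount factor 1/(1+y/m)^(m*t), PV):
  t = 0.5000: CF_t = 35.000000, DF = 0.970874, PV = 33.980583
  t = 1.0000: CF_t = 35.000000, DF = 0.942596, PV = 32.990857
  t = 1.5000: CF_t = 35.000000, DF = 0.915142, PV = 32.029958
  t = 2.0000: CF_t = 35.000000, DF = 0.888487, PV = 31.097047
  t = 2.5000: CF_t = 35.000000, DF = 0.862609, PV = 30.191307
  t = 3.0000: CF_t = 35.000000, DF = 0.837484, PV = 29.311949
  t = 3.5000: CF_t = 35.000000, DF = 0.813092, PV = 28.458203
  t = 4.0000: CF_t = 35.000000, DF = 0.789409, PV = 27.629323
  t = 4.5000: CF_t = 35.000000, DF = 0.766417, PV = 26.824586
  t = 5.0000: CF_t = 1035.000000, DF = 0.744094, PV = 770.137202
Price P = sum_t PV_t = 1042.651014

Answer: Price = 1042.6510


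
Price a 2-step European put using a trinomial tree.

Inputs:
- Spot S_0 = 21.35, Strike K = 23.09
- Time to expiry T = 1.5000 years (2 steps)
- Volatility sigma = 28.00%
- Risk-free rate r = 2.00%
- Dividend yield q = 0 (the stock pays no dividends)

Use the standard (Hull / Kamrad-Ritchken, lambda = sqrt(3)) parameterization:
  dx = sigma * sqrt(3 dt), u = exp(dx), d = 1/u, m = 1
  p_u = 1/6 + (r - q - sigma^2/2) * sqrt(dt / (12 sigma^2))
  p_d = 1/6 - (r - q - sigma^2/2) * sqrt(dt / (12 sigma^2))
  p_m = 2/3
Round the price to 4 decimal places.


dt = T/N = 0.750000; dx = sigma*sqrt(3*dt) = 0.420000
u = exp(dx) = 1.521962; d = 1/u = 0.657047
p_u = 0.149524, p_m = 0.666667, p_d = 0.183810
Discount per step: exp(-r*dt) = 0.985112
Stock lattice S(k, j) with j the centered position index:
  k=0: S(0,+0) = 21.3500
  k=1: S(1,-1) = 14.0279; S(1,+0) = 21.3500; S(1,+1) = 32.4939
  k=2: S(2,-2) = 9.2170; S(2,-1) = 14.0279; S(2,+0) = 21.3500; S(2,+1) = 32.4939; S(2,+2) = 49.4544
Terminal payoffs V(N, j) = max(K - S_T, 0):
  V(2,-2) = 13.872980; V(2,-1) = 9.062050; V(2,+0) = 1.740000; V(2,+1) = 0.000000; V(2,+2) = 0.000000
Backward induction: V(k, j) = exp(-r*dt) * [p_u * V(k+1, j+1) + p_m * V(k+1, j) + p_d * V(k+1, j-1)]
  V(1,-1) = exp(-r*dt) * [p_u*1.740000 + p_m*9.062050 + p_d*13.872980] = 8.719742
  V(1,+0) = exp(-r*dt) * [p_u*0.000000 + p_m*1.740000 + p_d*9.062050] = 2.783622
  V(1,+1) = exp(-r*dt) * [p_u*0.000000 + p_m*0.000000 + p_d*1.740000] = 0.315067
  V(0,+0) = exp(-r*dt) * [p_u*0.315067 + p_m*2.783622 + p_d*8.719742] = 3.453438

Answer: Price = V(0,0) = 3.4534


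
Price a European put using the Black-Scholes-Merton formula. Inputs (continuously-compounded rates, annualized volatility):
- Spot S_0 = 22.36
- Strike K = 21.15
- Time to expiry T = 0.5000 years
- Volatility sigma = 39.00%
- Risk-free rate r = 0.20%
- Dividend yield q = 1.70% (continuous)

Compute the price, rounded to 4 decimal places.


d1 = (ln(S/K) + (r - q + 0.5*sigma^2) * T) / (sigma * sqrt(T)) = 0.31242785
d2 = d1 - sigma * sqrt(T) = 0.03665621
exp(-rT) = 0.99900050; exp(-qT) = 0.99153602
P = K * exp(-rT) * N(-d2) - S_0 * exp(-qT) * N(-d1)
N(-d1) = 0.37735769; N(-d2) = 0.48537956
P = 21.1500 * 0.99900050 * 0.48537956 - 22.3600 * 0.99153602 * 0.37735769 = 1.8892

Answer: Price = 1.8892


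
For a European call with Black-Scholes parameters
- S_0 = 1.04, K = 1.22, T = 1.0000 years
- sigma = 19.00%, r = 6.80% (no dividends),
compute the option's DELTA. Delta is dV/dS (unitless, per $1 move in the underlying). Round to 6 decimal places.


Answer: Delta = 0.349280

Derivation:
d1 = -0.3872639242; d2 = -0.5772639242
phi(d1) = 0.3701210345; exp(-qT) = 1.0000000000; exp(-rT) = 0.9342604736
N(d1) = 0.3492804151
Delta = exp(-qT) * N(d1) = 1.0000000000 * 0.3492804151 = 0.349280


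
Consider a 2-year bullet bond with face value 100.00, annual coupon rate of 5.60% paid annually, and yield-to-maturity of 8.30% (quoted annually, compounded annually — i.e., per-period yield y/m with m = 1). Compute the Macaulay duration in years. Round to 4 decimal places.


Answer: Macaulay duration = 1.9457 years

Derivation:
Coupon per period c = face * coupon_rate / m = 5.600000
Periods per year m = 1; per-period yield y/m = 0.083000
Number of cashflows N = 2
Cashflows (t years, CF_t, discount factor 1/(1+y/m)^(m*t), PV):
  t = 1.0000: CF_t = 5.600000, DF = 0.923361, PV = 5.170822
  t = 2.0000: CF_t = 105.600000, DF = 0.852596, PV = 90.034095
Price P = sum_t PV_t = 95.204917
Macaulay numerator sum_t t * PV_t:
  t * PV_t at t = 1.0000: 5.170822
  t * PV_t at t = 2.0000: 180.068191
Macaulay duration D = (sum_t t * PV_t) / P = 185.239012 / 95.204917 = 1.945687


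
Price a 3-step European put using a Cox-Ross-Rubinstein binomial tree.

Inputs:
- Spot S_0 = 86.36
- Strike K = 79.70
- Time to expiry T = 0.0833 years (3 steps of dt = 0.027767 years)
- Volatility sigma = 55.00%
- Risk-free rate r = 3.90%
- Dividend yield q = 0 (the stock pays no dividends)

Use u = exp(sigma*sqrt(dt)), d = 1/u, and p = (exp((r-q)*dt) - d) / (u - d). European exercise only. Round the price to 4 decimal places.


Answer: Price = V(0,0) = 2.2906

Derivation:
dt = T/N = 0.027767
u = exp(sigma*sqrt(dt)) = 1.095979; d = 1/u = 0.912426
p = (exp((r-q)*dt) - d) / (u - d) = 0.483007
Discount per step: exp(-r*dt) = 0.998918
Stock lattice S(k, i) with i counting down-moves:
  k=0: S(0,0) = 86.3600
  k=1: S(1,0) = 94.6488; S(1,1) = 78.7971
  k=2: S(2,0) = 103.7331; S(2,1) = 86.3600; S(2,2) = 71.8965
  k=3: S(3,0) = 113.6893; S(3,1) = 94.6488; S(3,2) = 78.7971; S(3,3) = 65.6003
Terminal payoffs V(N, i) = max(K - S_T, 0):
  V(3,0) = 0.000000; V(3,1) = 0.000000; V(3,2) = 0.902894; V(3,3) = 14.099743
Backward induction: V(k, i) = exp(-r*dt) * [p * V(k+1, i) + (1-p) * V(k+1, i+1)].
  V(2,0) = exp(-r*dt) * [p*0.000000 + (1-p)*0.000000] = 0.000000
  V(2,1) = exp(-r*dt) * [p*0.000000 + (1-p)*0.902894] = 0.466285
  V(2,2) = exp(-r*dt) * [p*0.902894 + (1-p)*14.099743] = 7.717214
  V(1,0) = exp(-r*dt) * [p*0.000000 + (1-p)*0.466285] = 0.240805
  V(1,1) = exp(-r*dt) * [p*0.466285 + (1-p)*7.717214] = 4.210404
  V(0,0) = exp(-r*dt) * [p*0.240805 + (1-p)*4.210404] = 2.290579


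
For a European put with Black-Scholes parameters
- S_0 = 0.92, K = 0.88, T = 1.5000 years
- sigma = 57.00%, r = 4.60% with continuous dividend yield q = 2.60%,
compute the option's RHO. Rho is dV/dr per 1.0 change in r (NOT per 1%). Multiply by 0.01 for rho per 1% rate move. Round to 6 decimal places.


d1 = 0.4557007262; d2 = -0.2424038505
phi(d1) = 0.3595974351; exp(-qT) = 0.9617507091; exp(-rT) = 0.9333266801
N(-d2) = 0.5957663745
Rho = -K*T*exp(-rT)*N(-d2) = -0.8800 * 1.5000 * 0.9333266801 * 0.5957663745 = -0.733979

Answer: Rho = -0.733979


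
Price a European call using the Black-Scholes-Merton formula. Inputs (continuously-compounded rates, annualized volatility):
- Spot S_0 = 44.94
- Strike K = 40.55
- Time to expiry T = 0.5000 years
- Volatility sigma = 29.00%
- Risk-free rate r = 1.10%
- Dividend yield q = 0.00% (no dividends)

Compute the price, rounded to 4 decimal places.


Answer: Price = 6.2602

Derivation:
d1 = (ln(S/K) + (r - q + 0.5*sigma^2) * T) / (sigma * sqrt(T)) = 0.63062946
d2 = d1 - sigma * sqrt(T) = 0.42556849
exp(-rT) = 0.99451510; exp(-qT) = 1.00000000
C = S_0 * exp(-qT) * N(d1) - K * exp(-rT) * N(d2)
N(d1) = 0.73585858; N(d2) = 0.66478885
C = 44.9400 * 1.00000000 * 0.73585858 - 40.5500 * 0.99451510 * 0.66478885 = 6.2602


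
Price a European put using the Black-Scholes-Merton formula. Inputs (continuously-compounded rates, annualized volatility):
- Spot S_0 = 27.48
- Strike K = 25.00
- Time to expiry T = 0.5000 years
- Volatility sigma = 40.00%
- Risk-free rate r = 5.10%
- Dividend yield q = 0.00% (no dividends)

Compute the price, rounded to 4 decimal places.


Answer: Price = 1.6177

Derivation:
d1 = (ln(S/K) + (r - q + 0.5*sigma^2) * T) / (sigma * sqrt(T)) = 0.56597761
d2 = d1 - sigma * sqrt(T) = 0.28313490
exp(-rT) = 0.97482238; exp(-qT) = 1.00000000
P = K * exp(-rT) * N(-d2) - S_0 * exp(-qT) * N(-d1)
N(-d1) = 0.28570450; N(-d2) = 0.38853672
P = 25.0000 * 0.97482238 * 0.38853672 - 27.4800 * 1.00000000 * 0.28570450 = 1.6177


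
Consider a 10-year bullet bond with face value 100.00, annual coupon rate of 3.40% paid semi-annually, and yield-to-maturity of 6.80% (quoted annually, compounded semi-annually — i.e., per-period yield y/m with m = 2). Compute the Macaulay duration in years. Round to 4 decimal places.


Answer: Macaulay duration = 8.2906 years

Derivation:
Coupon per period c = face * coupon_rate / m = 1.700000
Periods per year m = 2; per-period yield y/m = 0.034000
Number of cashflows N = 20
Cashflows (t years, CF_t, discount factor 1/(1+y/m)^(m*t), PV):
  t = 0.5000: CF_t = 1.700000, DF = 0.967118, PV = 1.644101
  t = 1.0000: CF_t = 1.700000, DF = 0.935317, PV = 1.590039
  t = 1.5000: CF_t = 1.700000, DF = 0.904562, PV = 1.537756
  t = 2.0000: CF_t = 1.700000, DF = 0.874818, PV = 1.487191
  t = 2.5000: CF_t = 1.700000, DF = 0.846052, PV = 1.438289
  t = 3.0000: CF_t = 1.700000, DF = 0.818233, PV = 1.390995
  t = 3.5000: CF_t = 1.700000, DF = 0.791327, PV = 1.345257
  t = 4.0000: CF_t = 1.700000, DF = 0.765307, PV = 1.301022
  t = 4.5000: CF_t = 1.700000, DF = 0.740142, PV = 1.258242
  t = 5.0000: CF_t = 1.700000, DF = 0.715805, PV = 1.216868
  t = 5.5000: CF_t = 1.700000, DF = 0.692268, PV = 1.176855
  t = 6.0000: CF_t = 1.700000, DF = 0.669505, PV = 1.138158
  t = 6.5000: CF_t = 1.700000, DF = 0.647490, PV = 1.100733
  t = 7.0000: CF_t = 1.700000, DF = 0.626199, PV = 1.064539
  t = 7.5000: CF_t = 1.700000, DF = 0.605608, PV = 1.029534
  t = 8.0000: CF_t = 1.700000, DF = 0.585695, PV = 0.995681
  t = 8.5000: CF_t = 1.700000, DF = 0.566436, PV = 0.962941
  t = 9.0000: CF_t = 1.700000, DF = 0.547810, PV = 0.931278
  t = 9.5000: CF_t = 1.700000, DF = 0.529797, PV = 0.900655
  t = 10.0000: CF_t = 101.700000, DF = 0.512377, PV = 52.108693
Price P = sum_t PV_t = 75.618826
Macaulay numerator sum_t t * PV_t:
  t * PV_t at t = 0.5000: 0.822050
  t * PV_t at t = 1.0000: 1.590039
  t * PV_t at t = 1.5000: 2.306633
  t * PV_t at t = 2.0000: 2.974382
  t * PV_t at t = 2.5000: 3.595723
  t * PV_t at t = 3.0000: 4.172986
  t * PV_t at t = 3.5000: 4.708398
  t * PV_t at t = 4.0000: 5.204088
  t * PV_t at t = 4.5000: 5.662088
  t * PV_t at t = 5.0000: 6.084341
  t * PV_t at t = 5.5000: 6.472703
  t * PV_t at t = 6.0000: 6.828946
  t * PV_t at t = 6.5000: 7.154763
  t * PV_t at t = 7.0000: 7.451770
  t * PV_t at t = 7.5000: 7.721508
  t * PV_t at t = 8.0000: 7.965449
  t * PV_t at t = 8.5000: 8.185000
  t * PV_t at t = 9.0000: 8.381500
  t * PV_t at t = 9.5000: 8.556227
  t * PV_t at t = 10.0000: 521.086927
Macaulay duration D = (sum_t t * PV_t) / P = 626.925522 / 75.618826 = 8.290601


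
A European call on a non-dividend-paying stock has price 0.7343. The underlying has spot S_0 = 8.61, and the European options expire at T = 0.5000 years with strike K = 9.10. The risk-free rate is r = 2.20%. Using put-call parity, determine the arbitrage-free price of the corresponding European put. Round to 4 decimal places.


Put-call parity: C - P = S_0 * exp(-qT) - K * exp(-rT).
S_0 * exp(-qT) = 8.6100 * 1.00000000 = 8.61000000
K * exp(-rT) = 9.1000 * 0.98906028 = 9.00044854
P = C - S*exp(-qT) + K*exp(-rT)
P = 0.7343 - 8.61000000 + 9.00044854 = 1.1247

Answer: Put price = 1.1247


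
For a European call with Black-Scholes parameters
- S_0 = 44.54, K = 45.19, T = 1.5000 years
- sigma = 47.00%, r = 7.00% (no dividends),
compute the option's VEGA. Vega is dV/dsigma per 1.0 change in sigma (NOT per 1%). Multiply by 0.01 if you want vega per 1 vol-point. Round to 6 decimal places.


Answer: Vega = 19.710370

Derivation:
d1 = 0.4450546333; d2 = -0.1305754563
phi(d1) = 0.3613257596; exp(-qT) = 1.0000000000; exp(-rT) = 0.9003245226
Vega = S * exp(-qT) * phi(d1) * sqrt(T) = 44.5400 * 1.0000000000 * 0.3613257596 * 1.2247448714 = 19.710370


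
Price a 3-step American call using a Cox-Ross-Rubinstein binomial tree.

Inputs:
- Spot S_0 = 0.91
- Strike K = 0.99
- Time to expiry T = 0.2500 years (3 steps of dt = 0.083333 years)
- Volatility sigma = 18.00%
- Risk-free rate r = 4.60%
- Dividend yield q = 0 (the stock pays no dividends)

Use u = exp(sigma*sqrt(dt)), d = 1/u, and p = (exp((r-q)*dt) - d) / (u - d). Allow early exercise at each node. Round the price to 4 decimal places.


dt = T/N = 0.083333
u = exp(sigma*sqrt(dt)) = 1.053335; d = 1/u = 0.949365
p = (exp((r-q)*dt) - d) / (u - d) = 0.523953
Discount per step: exp(-r*dt) = 0.996174
Stock lattice S(k, i) with i counting down-moves:
  k=0: S(0,0) = 0.9100
  k=1: S(1,0) = 0.9585; S(1,1) = 0.8639
  k=2: S(2,0) = 1.0097; S(2,1) = 0.9100; S(2,2) = 0.8202
  k=3: S(3,0) = 1.0635; S(3,1) = 0.9585; S(3,2) = 0.8639; S(3,3) = 0.7786
Terminal payoffs V(N, i) = max(S_T - K, 0):
  V(3,0) = 0.073509; V(3,1) = 0.000000; V(3,2) = 0.000000; V(3,3) = 0.000000
Backward induction: V(k, i) = exp(-r*dt) * [p * V(k+1, i) + (1-p) * V(k+1, i+1)]; then take max(V_cont, immediate exercise) for American.
  V(2,0) = exp(-r*dt) * [p*0.073509 + (1-p)*0.000000] = 0.038368; exercise = 0.019659; V(2,0) = max -> 0.038368
  V(2,1) = exp(-r*dt) * [p*0.000000 + (1-p)*0.000000] = 0.000000; exercise = 0.000000; V(2,1) = max -> 0.000000
  V(2,2) = exp(-r*dt) * [p*0.000000 + (1-p)*0.000000] = 0.000000; exercise = 0.000000; V(2,2) = max -> 0.000000
  V(1,0) = exp(-r*dt) * [p*0.038368 + (1-p)*0.000000] = 0.020026; exercise = 0.000000; V(1,0) = max -> 0.020026
  V(1,1) = exp(-r*dt) * [p*0.000000 + (1-p)*0.000000] = 0.000000; exercise = 0.000000; V(1,1) = max -> 0.000000
  V(0,0) = exp(-r*dt) * [p*0.020026 + (1-p)*0.000000] = 0.010453; exercise = 0.000000; V(0,0) = max -> 0.010453

Answer: Price = V(0,0) = 0.0105


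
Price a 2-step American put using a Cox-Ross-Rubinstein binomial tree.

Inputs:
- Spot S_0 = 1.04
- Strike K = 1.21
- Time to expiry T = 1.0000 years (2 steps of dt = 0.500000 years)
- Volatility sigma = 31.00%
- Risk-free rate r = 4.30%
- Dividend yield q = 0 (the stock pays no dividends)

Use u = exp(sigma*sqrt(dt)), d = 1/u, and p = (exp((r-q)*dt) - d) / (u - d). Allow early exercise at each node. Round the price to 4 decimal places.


Answer: Price = V(0,0) = 0.2261

Derivation:
dt = T/N = 0.500000
u = exp(sigma*sqrt(dt)) = 1.245084; d = 1/u = 0.803159
p = (exp((r-q)*dt) - d) / (u - d) = 0.494595
Discount per step: exp(-r*dt) = 0.978729
Stock lattice S(k, i) with i counting down-moves:
  k=0: S(0,0) = 1.0400
  k=1: S(1,0) = 1.2949; S(1,1) = 0.8353
  k=2: S(2,0) = 1.6122; S(2,1) = 1.0400; S(2,2) = 0.6709
Terminal payoffs V(N, i) = max(K - S_T, 0):
  V(2,0) = 0.000000; V(2,1) = 0.170000; V(2,2) = 0.539134
Backward induction: V(k, i) = exp(-r*dt) * [p * V(k+1, i) + (1-p) * V(k+1, i+1)]; then take max(V_cont, immediate exercise) for American.
  V(1,0) = exp(-r*dt) * [p*0.000000 + (1-p)*0.170000] = 0.084091; exercise = 0.000000; V(1,0) = max -> 0.084091
  V(1,1) = exp(-r*dt) * [p*0.170000 + (1-p)*0.539134] = 0.348978; exercise = 0.374715; V(1,1) = max -> 0.374715
  V(0,0) = exp(-r*dt) * [p*0.084091 + (1-p)*0.374715] = 0.226061; exercise = 0.170000; V(0,0) = max -> 0.226061


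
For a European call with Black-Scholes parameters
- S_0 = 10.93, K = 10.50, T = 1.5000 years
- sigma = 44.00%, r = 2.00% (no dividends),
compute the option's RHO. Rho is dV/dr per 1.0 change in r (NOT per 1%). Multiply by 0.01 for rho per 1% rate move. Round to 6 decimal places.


Answer: Rho = 6.795631

Derivation:
d1 = 0.3995935103; d2 = -0.1392942332
phi(d1) = 0.3683299940; exp(-qT) = 1.0000000000; exp(-rT) = 0.9704455335
N(d2) = 0.4446088234
Rho = K*T*exp(-rT)*N(d2) = 10.5000 * 1.5000 * 0.9704455335 * 0.4446088234 = 6.795631


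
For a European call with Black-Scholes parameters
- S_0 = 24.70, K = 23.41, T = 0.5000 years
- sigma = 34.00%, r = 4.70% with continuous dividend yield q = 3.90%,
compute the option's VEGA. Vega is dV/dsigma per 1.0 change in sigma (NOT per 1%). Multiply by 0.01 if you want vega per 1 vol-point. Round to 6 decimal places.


Answer: Vega = 6.404533

Derivation:
d1 = 0.3599587886; d2 = 0.1195424830
phi(d1) = 0.3739161525; exp(-qT) = 0.9806888952; exp(-rT) = 0.9767739747
Vega = S * exp(-qT) * phi(d1) * sqrt(T) = 24.7000 * 0.9806888952 * 0.3739161525 * 0.7071067812 = 6.404533


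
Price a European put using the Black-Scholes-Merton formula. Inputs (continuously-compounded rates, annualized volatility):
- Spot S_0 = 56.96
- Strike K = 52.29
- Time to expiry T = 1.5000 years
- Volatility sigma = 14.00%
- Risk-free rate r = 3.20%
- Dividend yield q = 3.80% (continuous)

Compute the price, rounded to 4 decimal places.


d1 = (ln(S/K) + (r - q + 0.5*sigma^2) * T) / (sigma * sqrt(T)) = 0.53214651
d2 = d1 - sigma * sqrt(T) = 0.36068223
exp(-rT) = 0.95313379; exp(-qT) = 0.94459407
P = K * exp(-rT) * N(-d2) - S_0 * exp(-qT) * N(-d1)
N(-d1) = 0.29731226; N(-d2) = 0.35916851
P = 52.2900 * 0.95313379 * 0.35916851 - 56.9600 * 0.94459407 * 0.29731226 = 1.9041

Answer: Price = 1.9041


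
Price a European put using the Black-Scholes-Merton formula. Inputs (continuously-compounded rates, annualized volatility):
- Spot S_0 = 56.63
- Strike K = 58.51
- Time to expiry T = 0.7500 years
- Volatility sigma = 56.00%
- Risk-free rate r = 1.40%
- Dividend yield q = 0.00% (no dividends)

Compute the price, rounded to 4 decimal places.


Answer: Price = 11.6174

Derivation:
d1 = (ln(S/K) + (r - q + 0.5*sigma^2) * T) / (sigma * sqrt(T)) = 0.19679644
d2 = d1 - sigma * sqrt(T) = -0.28817779
exp(-rT) = 0.98955493; exp(-qT) = 1.00000000
P = K * exp(-rT) * N(-d2) - S_0 * exp(-qT) * N(-d1)
N(-d1) = 0.42199342; N(-d2) = 0.61339467
P = 58.5100 * 0.98955493 * 0.61339467 - 56.6300 * 1.00000000 * 0.42199342 = 11.6174


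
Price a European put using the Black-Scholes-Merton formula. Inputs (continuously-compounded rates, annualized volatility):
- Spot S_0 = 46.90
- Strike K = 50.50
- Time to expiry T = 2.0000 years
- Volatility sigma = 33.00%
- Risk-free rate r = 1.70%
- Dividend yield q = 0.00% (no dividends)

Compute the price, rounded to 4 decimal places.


Answer: Price = 9.8174

Derivation:
d1 = (ln(S/K) + (r - q + 0.5*sigma^2) * T) / (sigma * sqrt(T)) = 0.14773033
d2 = d1 - sigma * sqrt(T) = -0.31896014
exp(-rT) = 0.96657150; exp(-qT) = 1.00000000
P = K * exp(-rT) * N(-d2) - S_0 * exp(-qT) * N(-d1)
N(-d1) = 0.44127780; N(-d2) = 0.62512163
P = 50.5000 * 0.96657150 * 0.62512163 - 46.9000 * 1.00000000 * 0.44127780 = 9.8174


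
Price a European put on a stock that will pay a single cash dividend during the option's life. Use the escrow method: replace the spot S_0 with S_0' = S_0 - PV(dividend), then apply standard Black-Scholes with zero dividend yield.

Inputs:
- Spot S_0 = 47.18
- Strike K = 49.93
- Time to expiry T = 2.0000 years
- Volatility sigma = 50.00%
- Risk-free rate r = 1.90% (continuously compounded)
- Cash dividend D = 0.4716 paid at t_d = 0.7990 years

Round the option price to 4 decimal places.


PV(D) = D * exp(-r * t_d) = 0.4716 * 0.98493365 = 0.46449471
S_0' = S_0 - PV(D) = 47.1800 - 0.46449471 = 46.71550529
d1 = (ln(S_0'/K) + (r + sigma^2/2)*T) / (sigma*sqrt(T)) = 0.31318340
d2 = d1 - sigma*sqrt(T) = -0.39392338
exp(-rT) = 0.96271294
N(-d1) = 0.37707067; N(-d2) = 0.65318120
P = K * exp(-rT) * N(-d2) - S_0' * N(-d1) = 49.9300 * 0.96271294 * 0.65318120 - 46.71550529 * 0.37707067 = 13.7822

Answer: Price = 13.7822


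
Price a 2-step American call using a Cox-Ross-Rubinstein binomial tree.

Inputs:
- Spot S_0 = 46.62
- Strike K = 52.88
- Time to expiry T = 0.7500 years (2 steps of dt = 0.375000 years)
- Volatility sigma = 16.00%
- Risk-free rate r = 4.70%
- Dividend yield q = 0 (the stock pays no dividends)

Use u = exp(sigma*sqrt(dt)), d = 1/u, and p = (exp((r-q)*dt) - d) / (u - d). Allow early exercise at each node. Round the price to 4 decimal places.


Answer: Price = V(0,0) = 1.1856

Derivation:
dt = T/N = 0.375000
u = exp(sigma*sqrt(dt)) = 1.102940; d = 1/u = 0.906667
p = (exp((r-q)*dt) - d) / (u - d) = 0.566119
Discount per step: exp(-r*dt) = 0.982529
Stock lattice S(k, i) with i counting down-moves:
  k=0: S(0,0) = 46.6200
  k=1: S(1,0) = 51.4191; S(1,1) = 42.2688
  k=2: S(2,0) = 56.7122; S(2,1) = 46.6200; S(2,2) = 38.3238
Terminal payoffs V(N, i) = max(S_T - K, 0):
  V(2,0) = 3.832169; V(2,1) = 0.000000; V(2,2) = 0.000000
Backward induction: V(k, i) = exp(-r*dt) * [p * V(k+1, i) + (1-p) * V(k+1, i+1)]; then take max(V_cont, immediate exercise) for American.
  V(1,0) = exp(-r*dt) * [p*3.832169 + (1-p)*0.000000] = 2.131563; exercise = 0.000000; V(1,0) = max -> 2.131563
  V(1,1) = exp(-r*dt) * [p*0.000000 + (1-p)*0.000000] = 0.000000; exercise = 0.000000; V(1,1) = max -> 0.000000
  V(0,0) = exp(-r*dt) * [p*2.131563 + (1-p)*0.000000] = 1.185636; exercise = 0.000000; V(0,0) = max -> 1.185636


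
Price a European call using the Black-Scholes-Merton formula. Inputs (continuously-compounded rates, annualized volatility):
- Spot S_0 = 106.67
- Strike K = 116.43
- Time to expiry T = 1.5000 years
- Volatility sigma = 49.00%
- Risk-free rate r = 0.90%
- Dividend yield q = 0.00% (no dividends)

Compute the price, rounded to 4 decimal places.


Answer: Price = 22.2205

Derivation:
d1 = (ln(S/K) + (r - q + 0.5*sigma^2) * T) / (sigma * sqrt(T)) = 0.17667107
d2 = d1 - sigma * sqrt(T) = -0.42345392
exp(-rT) = 0.98659072; exp(-qT) = 1.00000000
C = S_0 * exp(-qT) * N(d1) - K * exp(-rT) * N(d2)
N(d1) = 0.57011662; N(d2) = 0.33598206
C = 106.6700 * 1.00000000 * 0.57011662 - 116.4300 * 0.98659072 * 0.33598206 = 22.2205


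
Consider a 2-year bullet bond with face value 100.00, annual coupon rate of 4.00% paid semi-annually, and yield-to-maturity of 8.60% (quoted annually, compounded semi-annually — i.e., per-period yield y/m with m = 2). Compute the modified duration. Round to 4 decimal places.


Coupon per period c = face * coupon_rate / m = 2.000000
Periods per year m = 2; per-period yield y/m = 0.043000
Number of cashflows N = 4
Cashflows (t years, CF_t, discount factor 1/(1+y/m)^(m*t), PV):
  t = 0.5000: CF_t = 2.000000, DF = 0.958773, PV = 1.917546
  t = 1.0000: CF_t = 2.000000, DF = 0.919245, PV = 1.838490
  t = 1.5000: CF_t = 2.000000, DF = 0.881347, PV = 1.762695
  t = 2.0000: CF_t = 102.000000, DF = 0.845012, PV = 86.191202
Price P = sum_t PV_t = 91.709933
First compute Macaulay numerator sum_t t * PV_t:
  t * PV_t at t = 0.5000: 0.958773
  t * PV_t at t = 1.0000: 1.838490
  t * PV_t at t = 1.5000: 2.644042
  t * PV_t at t = 2.0000: 172.382404
Macaulay duration D = 177.823709 / 91.709933 = 1.938980
Modified duration = D / (1 + y/m) = 1.938980 / (1 + 0.043000) = 1.859041

Answer: Modified duration = 1.8590


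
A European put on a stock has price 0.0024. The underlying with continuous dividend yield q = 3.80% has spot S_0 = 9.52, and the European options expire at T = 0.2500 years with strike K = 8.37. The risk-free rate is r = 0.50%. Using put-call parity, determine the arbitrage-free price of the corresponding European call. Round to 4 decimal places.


Put-call parity: C - P = S_0 * exp(-qT) - K * exp(-rT).
S_0 * exp(-qT) = 9.5200 * 0.99054498 = 9.42998823
K * exp(-rT) = 8.3700 * 0.99875078 = 8.35954404
C = P + S*exp(-qT) - K*exp(-rT)
C = 0.0024 + 9.42998823 - 8.35954404 = 1.0728

Answer: Call price = 1.0728


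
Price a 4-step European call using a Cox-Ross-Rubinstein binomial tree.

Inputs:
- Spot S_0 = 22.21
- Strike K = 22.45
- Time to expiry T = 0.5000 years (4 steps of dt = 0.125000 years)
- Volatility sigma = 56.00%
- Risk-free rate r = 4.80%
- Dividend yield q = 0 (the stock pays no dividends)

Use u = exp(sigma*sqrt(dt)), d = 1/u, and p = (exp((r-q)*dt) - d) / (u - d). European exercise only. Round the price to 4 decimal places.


Answer: Price = V(0,0) = 3.4454

Derivation:
dt = T/N = 0.125000
u = exp(sigma*sqrt(dt)) = 1.218950; d = 1/u = 0.820378
p = (exp((r-q)*dt) - d) / (u - d) = 0.465763
Discount per step: exp(-r*dt) = 0.994018
Stock lattice S(k, i) with i counting down-moves:
  k=0: S(0,0) = 22.2100
  k=1: S(1,0) = 27.0729; S(1,1) = 18.2206
  k=2: S(2,0) = 33.0005; S(2,1) = 22.2100; S(2,2) = 14.9478
  k=3: S(3,0) = 40.2260; S(3,1) = 27.0729; S(3,2) = 18.2206; S(3,3) = 12.2628
  k=4: S(4,0) = 49.0334; S(4,1) = 33.0005; S(4,2) = 22.2100; S(4,3) = 14.9478; S(4,4) = 10.0602
Terminal payoffs V(N, i) = max(S_T - K, 0):
  V(4,0) = 26.583426; V(4,1) = 10.550491; V(4,2) = 0.000000; V(4,3) = 0.000000; V(4,4) = 0.000000
Backward induction: V(k, i) = exp(-r*dt) * [p * V(k+1, i) + (1-p) * V(k+1, i+1)].
  V(3,0) = exp(-r*dt) * [p*26.583426 + (1-p)*10.550491] = 17.910248
  V(3,1) = exp(-r*dt) * [p*10.550491 + (1-p)*0.000000] = 4.884628
  V(3,2) = exp(-r*dt) * [p*0.000000 + (1-p)*0.000000] = 0.000000
  V(3,3) = exp(-r*dt) * [p*0.000000 + (1-p)*0.000000] = 0.000000
  V(2,0) = exp(-r*dt) * [p*17.910248 + (1-p)*4.884628] = 10.885962
  V(2,1) = exp(-r*dt) * [p*4.884628 + (1-p)*0.000000] = 2.261467
  V(2,2) = exp(-r*dt) * [p*0.000000 + (1-p)*0.000000] = 0.000000
  V(1,0) = exp(-r*dt) * [p*10.885962 + (1-p)*2.261467] = 6.240876
  V(1,1) = exp(-r*dt) * [p*2.261467 + (1-p)*0.000000] = 1.047006
  V(0,0) = exp(-r*dt) * [p*6.240876 + (1-p)*1.047006] = 3.445382


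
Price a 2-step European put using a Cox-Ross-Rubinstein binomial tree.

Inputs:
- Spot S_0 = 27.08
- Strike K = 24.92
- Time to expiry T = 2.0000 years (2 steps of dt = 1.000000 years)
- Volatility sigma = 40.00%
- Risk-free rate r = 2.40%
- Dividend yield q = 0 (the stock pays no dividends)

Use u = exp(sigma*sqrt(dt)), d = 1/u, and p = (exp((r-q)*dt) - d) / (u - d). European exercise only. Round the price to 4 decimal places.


Answer: Price = V(0,0) = 3.9368

Derivation:
dt = T/N = 1.000000
u = exp(sigma*sqrt(dt)) = 1.491825; d = 1/u = 0.670320
p = (exp((r-q)*dt) - d) / (u - d) = 0.430880
Discount per step: exp(-r*dt) = 0.976286
Stock lattice S(k, i) with i counting down-moves:
  k=0: S(0,0) = 27.0800
  k=1: S(1,0) = 40.3986; S(1,1) = 18.1523
  k=2: S(2,0) = 60.2676; S(2,1) = 27.0800; S(2,2) = 12.1678
Terminal payoffs V(N, i) = max(K - S_T, 0):
  V(2,0) = 0.000000; V(2,1) = 0.000000; V(2,2) = 12.752172
Backward induction: V(k, i) = exp(-r*dt) * [p * V(k+1, i) + (1-p) * V(k+1, i+1)].
  V(1,0) = exp(-r*dt) * [p*0.000000 + (1-p)*0.000000] = 0.000000
  V(1,1) = exp(-r*dt) * [p*0.000000 + (1-p)*12.752172] = 7.085404
  V(0,0) = exp(-r*dt) * [p*0.000000 + (1-p)*7.085404] = 3.936816


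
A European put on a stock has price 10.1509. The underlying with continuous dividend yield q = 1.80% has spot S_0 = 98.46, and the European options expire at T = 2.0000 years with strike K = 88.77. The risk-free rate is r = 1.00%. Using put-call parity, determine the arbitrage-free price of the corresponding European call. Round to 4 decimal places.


Answer: Call price = 18.1171

Derivation:
Put-call parity: C - P = S_0 * exp(-qT) - K * exp(-rT).
S_0 * exp(-qT) = 98.4600 * 0.96464029 = 94.97848330
K * exp(-rT) = 88.7700 * 0.98019867 = 87.01223623
C = P + S*exp(-qT) - K*exp(-rT)
C = 10.1509 + 94.97848330 - 87.01223623 = 18.1171


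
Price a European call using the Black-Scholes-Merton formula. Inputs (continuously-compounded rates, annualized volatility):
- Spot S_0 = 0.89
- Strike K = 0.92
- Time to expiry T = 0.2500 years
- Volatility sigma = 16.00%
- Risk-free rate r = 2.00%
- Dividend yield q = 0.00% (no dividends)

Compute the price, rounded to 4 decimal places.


d1 = (ln(S/K) + (r - q + 0.5*sigma^2) * T) / (sigma * sqrt(T)) = -0.31190259
d2 = d1 - sigma * sqrt(T) = -0.39190259
exp(-rT) = 0.99501248; exp(-qT) = 1.00000000
C = S_0 * exp(-qT) * N(d1) - K * exp(-rT) * N(d2)
N(d1) = 0.37755728; N(d2) = 0.34756509
C = 0.8900 * 1.00000000 * 0.37755728 - 0.9200 * 0.99501248 * 0.34756509 = 0.0179

Answer: Price = 0.0179


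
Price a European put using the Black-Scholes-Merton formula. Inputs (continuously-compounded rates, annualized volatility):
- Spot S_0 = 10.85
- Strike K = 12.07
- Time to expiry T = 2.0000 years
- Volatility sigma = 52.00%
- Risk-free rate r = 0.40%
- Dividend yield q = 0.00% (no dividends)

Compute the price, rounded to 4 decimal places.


d1 = (ln(S/K) + (r - q + 0.5*sigma^2) * T) / (sigma * sqrt(T)) = 0.23367438
d2 = d1 - sigma * sqrt(T) = -0.50171668
exp(-rT) = 0.99203191; exp(-qT) = 1.00000000
P = K * exp(-rT) * N(-d2) - S_0 * exp(-qT) * N(-d1)
N(-d1) = 0.40761889; N(-d2) = 0.69206658
P = 12.0700 * 0.99203191 * 0.69206658 - 10.8500 * 1.00000000 * 0.40761889 = 3.8640

Answer: Price = 3.8640


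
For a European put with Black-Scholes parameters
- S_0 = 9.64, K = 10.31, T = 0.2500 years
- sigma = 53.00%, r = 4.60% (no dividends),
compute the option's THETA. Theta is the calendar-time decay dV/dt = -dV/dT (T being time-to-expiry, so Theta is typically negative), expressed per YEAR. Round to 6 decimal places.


Answer: Theta = -1.734861

Derivation:
d1 = -0.0776629789; d2 = -0.3426629789
phi(d1) = 0.3977409749; exp(-qT) = 1.0000000000; exp(-rT) = 0.9885658722
Theta = -S*exp(-qT)*phi(d1)*sigma/(2*sqrt(T)) + r*K*exp(-rT)*N(-d2) - q*S*exp(-qT)*N(-d1)
N(-d1) = 0.5309519282; N(-d2) = 0.6340739916; sqrt(T) = 0.5000000000
Term 1 = -9.6400 * 1.0000000000 * 0.3977409749 * 0.5300 / (2 * 0.5000000000) = -2.0321381890
Term 2 = 0.0460 * 10.3100 * 0.9885658722 * 0.6340739916 = 0.2972775069
Term 3 = 0 (no dividend yield, q = 0)
Theta = -2.0321381890 + (0.2972775069) + (0.0000000000) = -1.734861


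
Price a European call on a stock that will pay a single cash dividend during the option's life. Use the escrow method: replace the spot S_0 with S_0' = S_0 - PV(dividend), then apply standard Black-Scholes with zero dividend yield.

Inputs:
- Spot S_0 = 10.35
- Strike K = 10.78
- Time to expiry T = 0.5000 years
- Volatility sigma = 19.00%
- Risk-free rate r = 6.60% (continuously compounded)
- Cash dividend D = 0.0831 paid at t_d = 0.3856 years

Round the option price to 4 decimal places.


PV(D) = D * exp(-r * t_d) = 0.0831 * 0.97487151 = 0.08101182
S_0' = S_0 - PV(D) = 10.3500 - 0.08101182 = 10.26898818
d1 = (ln(S_0'/K) + (r + sigma^2/2)*T) / (sigma*sqrt(T)) = -0.04867179
d2 = d1 - sigma*sqrt(T) = -0.18302207
exp(-rT) = 0.96753856
N(d1) = 0.48059043; N(d2) = 0.42739035
C = S_0' * N(d1) - K * exp(-rT) * N(d2) = 10.26898818 * 0.48059043 - 10.7800 * 0.96753856 * 0.42739035 = 0.4775

Answer: Price = 0.4775


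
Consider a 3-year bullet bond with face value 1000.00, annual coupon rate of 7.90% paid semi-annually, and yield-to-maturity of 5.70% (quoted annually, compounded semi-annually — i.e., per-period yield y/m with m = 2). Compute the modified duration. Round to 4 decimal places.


Answer: Modified duration = 2.6622

Derivation:
Coupon per period c = face * coupon_rate / m = 39.500000
Periods per year m = 2; per-period yield y/m = 0.028500
Number of cashflows N = 6
Cashflows (t years, CF_t, discount factor 1/(1+y/m)^(m*t), PV):
  t = 0.5000: CF_t = 39.500000, DF = 0.972290, PV = 38.405445
  t = 1.0000: CF_t = 39.500000, DF = 0.945347, PV = 37.341220
  t = 1.5000: CF_t = 39.500000, DF = 0.919152, PV = 36.306485
  t = 2.0000: CF_t = 39.500000, DF = 0.893682, PV = 35.300423
  t = 2.5000: CF_t = 39.500000, DF = 0.868917, PV = 34.322239
  t = 3.0000: CF_t = 1039.500000, DF = 0.844840, PV = 878.210686
Price P = sum_t PV_t = 1059.886499
First compute Macaulay numerator sum_t t * PV_t:
  t * PV_t at t = 0.5000: 19.202722
  t * PV_t at t = 1.0000: 37.341220
  t * PV_t at t = 1.5000: 54.459728
  t * PV_t at t = 2.0000: 70.600846
  t * PV_t at t = 2.5000: 85.805598
  t * PV_t at t = 3.0000: 2634.632059
Macaulay duration D = 2902.042174 / 1059.886499 = 2.738069
Modified duration = D / (1 + y/m) = 2.738069 / (1 + 0.028500) = 2.662196


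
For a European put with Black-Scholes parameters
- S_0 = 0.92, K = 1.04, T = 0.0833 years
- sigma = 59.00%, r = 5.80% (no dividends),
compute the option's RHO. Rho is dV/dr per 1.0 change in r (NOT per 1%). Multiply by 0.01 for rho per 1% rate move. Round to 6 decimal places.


d1 = -0.6064715299; d2 = -0.7767557922
phi(d1) = 0.3319262772; exp(-qT) = 1.0000000000; exp(-rT) = 0.9951802524
N(-d2) = 0.7813485684
Rho = -K*T*exp(-rT)*N(-d2) = -1.0400 * 0.0833 * 0.9951802524 * 0.7813485684 = -0.067364

Answer: Rho = -0.067364


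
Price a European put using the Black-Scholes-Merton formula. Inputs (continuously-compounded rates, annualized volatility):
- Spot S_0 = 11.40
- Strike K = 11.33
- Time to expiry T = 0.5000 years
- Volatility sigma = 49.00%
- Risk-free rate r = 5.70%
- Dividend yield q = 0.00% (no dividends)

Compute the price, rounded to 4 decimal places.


Answer: Price = 1.3547

Derivation:
d1 = (ln(S/K) + (r - q + 0.5*sigma^2) * T) / (sigma * sqrt(T)) = 0.27327305
d2 = d1 - sigma * sqrt(T) = -0.07320927
exp(-rT) = 0.97190229; exp(-qT) = 1.00000000
P = K * exp(-rT) * N(-d2) - S_0 * exp(-qT) * N(-d1)
N(-d1) = 0.39232167; N(-d2) = 0.52918021
P = 11.3300 * 0.97190229 * 0.52918021 - 11.4000 * 1.00000000 * 0.39232167 = 1.3547


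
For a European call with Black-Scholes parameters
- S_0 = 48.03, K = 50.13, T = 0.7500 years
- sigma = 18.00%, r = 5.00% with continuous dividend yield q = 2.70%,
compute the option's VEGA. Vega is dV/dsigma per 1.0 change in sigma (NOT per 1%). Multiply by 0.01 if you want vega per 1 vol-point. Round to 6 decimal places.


d1 = -0.0859213671; d2 = -0.2418059398
phi(d1) = 0.3974724029; exp(-qT) = 0.9799536543; exp(-rT) = 0.9631944177
Vega = S * exp(-qT) * phi(d1) * sqrt(T) = 48.0300 * 0.9799536543 * 0.3974724029 * 0.8660254038 = 16.201519

Answer: Vega = 16.201519


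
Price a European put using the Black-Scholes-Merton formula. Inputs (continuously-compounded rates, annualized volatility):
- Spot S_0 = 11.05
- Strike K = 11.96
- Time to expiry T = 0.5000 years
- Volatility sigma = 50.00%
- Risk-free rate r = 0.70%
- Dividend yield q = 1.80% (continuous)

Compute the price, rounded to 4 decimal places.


d1 = (ln(S/K) + (r - q + 0.5*sigma^2) * T) / (sigma * sqrt(T)) = -0.06261380
d2 = d1 - sigma * sqrt(T) = -0.41616719
exp(-rT) = 0.99650612; exp(-qT) = 0.99104038
P = K * exp(-rT) * N(-d2) - S_0 * exp(-qT) * N(-d1)
N(-d1) = 0.52496298; N(-d2) = 0.66135617
P = 11.9600 * 0.99650612 * 0.66135617 - 11.0500 * 0.99104038 * 0.52496298 = 2.1333

Answer: Price = 2.1333


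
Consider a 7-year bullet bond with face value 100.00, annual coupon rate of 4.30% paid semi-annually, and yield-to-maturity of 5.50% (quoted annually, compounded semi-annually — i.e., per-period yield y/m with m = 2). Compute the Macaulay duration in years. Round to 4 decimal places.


Answer: Macaulay duration = 6.0793 years

Derivation:
Coupon per period c = face * coupon_rate / m = 2.150000
Periods per year m = 2; per-period yield y/m = 0.027500
Number of cashflows N = 14
Cashflows (t years, CF_t, discount factor 1/(1+y/m)^(m*t), PV):
  t = 0.5000: CF_t = 2.150000, DF = 0.973236, PV = 2.092457
  t = 1.0000: CF_t = 2.150000, DF = 0.947188, PV = 2.036455
  t = 1.5000: CF_t = 2.150000, DF = 0.921838, PV = 1.981951
  t = 2.0000: CF_t = 2.150000, DF = 0.897166, PV = 1.928906
  t = 2.5000: CF_t = 2.150000, DF = 0.873154, PV = 1.877281
  t = 3.0000: CF_t = 2.150000, DF = 0.849785, PV = 1.827038
  t = 3.5000: CF_t = 2.150000, DF = 0.827041, PV = 1.778139
  t = 4.0000: CF_t = 2.150000, DF = 0.804906, PV = 1.730549
  t = 4.5000: CF_t = 2.150000, DF = 0.783364, PV = 1.684232
  t = 5.0000: CF_t = 2.150000, DF = 0.762398, PV = 1.639155
  t = 5.5000: CF_t = 2.150000, DF = 0.741993, PV = 1.595285
  t = 6.0000: CF_t = 2.150000, DF = 0.722134, PV = 1.552589
  t = 6.5000: CF_t = 2.150000, DF = 0.702807, PV = 1.511035
  t = 7.0000: CF_t = 102.150000, DF = 0.683997, PV = 69.870322
Price P = sum_t PV_t = 93.105395
Macaulay numerator sum_t t * PV_t:
  t * PV_t at t = 0.5000: 1.046229
  t * PV_t at t = 1.0000: 2.036455
  t * PV_t at t = 1.5000: 2.972927
  t * PV_t at t = 2.0000: 3.857813
  t * PV_t at t = 2.5000: 4.693203
  t * PV_t at t = 3.0000: 5.481113
  t * PV_t at t = 3.5000: 6.223486
  t * PV_t at t = 4.0000: 6.922195
  t * PV_t at t = 4.5000: 7.579045
  t * PV_t at t = 5.0000: 8.195777
  t * PV_t at t = 5.5000: 8.774068
  t * PV_t at t = 6.0000: 9.315534
  t * PV_t at t = 6.5000: 9.821731
  t * PV_t at t = 7.0000: 489.092252
Macaulay duration D = (sum_t t * PV_t) / P = 566.011827 / 93.105395 = 6.079259


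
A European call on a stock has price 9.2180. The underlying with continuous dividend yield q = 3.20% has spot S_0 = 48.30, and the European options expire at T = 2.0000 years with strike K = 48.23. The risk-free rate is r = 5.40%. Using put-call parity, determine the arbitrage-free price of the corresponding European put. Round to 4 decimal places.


Answer: Put price = 7.2049

Derivation:
Put-call parity: C - P = S_0 * exp(-qT) - K * exp(-rT).
S_0 * exp(-qT) = 48.3000 * 0.93800500 = 45.30564148
K * exp(-rT) = 48.2300 * 0.89762760 = 43.29257898
P = C - S*exp(-qT) + K*exp(-rT)
P = 9.2180 - 45.30564148 + 43.29257898 = 7.2049


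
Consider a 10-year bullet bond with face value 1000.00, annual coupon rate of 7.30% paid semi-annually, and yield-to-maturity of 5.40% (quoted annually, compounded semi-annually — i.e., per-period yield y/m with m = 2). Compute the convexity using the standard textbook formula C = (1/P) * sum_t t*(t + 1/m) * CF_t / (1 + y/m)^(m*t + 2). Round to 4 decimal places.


Coupon per period c = face * coupon_rate / m = 36.500000
Periods per year m = 2; per-period yield y/m = 0.027000
Number of cashflows N = 20
Cashflows (t years, CF_t, discount factor 1/(1+y/m)^(m*t), PV):
  t = 0.5000: CF_t = 36.500000, DF = 0.973710, PV = 35.540409
  t = 1.0000: CF_t = 36.500000, DF = 0.948111, PV = 34.606046
  t = 1.5000: CF_t = 36.500000, DF = 0.923185, PV = 33.696247
  t = 2.0000: CF_t = 36.500000, DF = 0.898914, PV = 32.810367
  t = 2.5000: CF_t = 36.500000, DF = 0.875282, PV = 31.947777
  t = 3.0000: CF_t = 36.500000, DF = 0.852270, PV = 31.107865
  t = 3.5000: CF_t = 36.500000, DF = 0.829864, PV = 30.290034
  t = 4.0000: CF_t = 36.500000, DF = 0.808047, PV = 29.493704
  t = 4.5000: CF_t = 36.500000, DF = 0.786803, PV = 28.718310
  t = 5.0000: CF_t = 36.500000, DF = 0.766118, PV = 27.963300
  t = 5.5000: CF_t = 36.500000, DF = 0.745976, PV = 27.228141
  t = 6.0000: CF_t = 36.500000, DF = 0.726365, PV = 26.512308
  t = 6.5000: CF_t = 36.500000, DF = 0.707268, PV = 25.815295
  t = 7.0000: CF_t = 36.500000, DF = 0.688674, PV = 25.136607
  t = 7.5000: CF_t = 36.500000, DF = 0.670569, PV = 24.475761
  t = 8.0000: CF_t = 36.500000, DF = 0.652939, PV = 23.832290
  t = 8.5000: CF_t = 36.500000, DF = 0.635774, PV = 23.205735
  t = 9.0000: CF_t = 36.500000, DF = 0.619059, PV = 22.595652
  t = 9.5000: CF_t = 36.500000, DF = 0.602784, PV = 22.001609
  t = 10.0000: CF_t = 1036.500000, DF = 0.586937, PV = 608.359696
Price P = sum_t PV_t = 1145.337153
Convexity numerator sum_t t*(t + 1/m) * CF_t / (1+y/m)^(m*t + 2):
  t = 0.5000: term = 16.848124
  t = 1.0000: term = 49.215551
  t = 1.5000: term = 95.843331
  t = 2.0000: term = 155.539324
  t = 2.5000: term = 227.175254
  t = 3.0000: term = 309.683891
  t = 3.5000: term = 402.056333
  t = 4.0000: term = 503.339408
  t = 4.5000: term = 612.633164
  t = 5.0000: term = 729.088478
  t = 5.5000: term = 851.904746
  t = 6.0000: term = 980.327671
  t = 6.5000: term = 1113.647143
  t = 7.0000: term = 1251.195202
  t = 7.5000: term = 1392.344083
  t = 8.0000: term = 1536.504344
  t = 8.5000: term = 1683.123064
  t = 9.0000: term = 1831.682125
  t = 9.5000: term = 1981.696554
  t = 10.0000: term = 60563.204502
Convexity = (1/P) * sum = 76287.052292 / 1145.337153 = 66.606634

Answer: Convexity = 66.6066
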